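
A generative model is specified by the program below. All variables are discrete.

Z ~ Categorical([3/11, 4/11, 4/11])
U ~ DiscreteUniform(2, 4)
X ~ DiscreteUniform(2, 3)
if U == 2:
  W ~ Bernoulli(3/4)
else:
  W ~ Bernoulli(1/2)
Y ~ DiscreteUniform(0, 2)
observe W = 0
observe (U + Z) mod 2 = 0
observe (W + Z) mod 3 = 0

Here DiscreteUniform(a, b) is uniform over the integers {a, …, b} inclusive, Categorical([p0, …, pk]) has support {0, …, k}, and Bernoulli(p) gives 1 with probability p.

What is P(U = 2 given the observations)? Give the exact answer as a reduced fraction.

Enumerate traces; 12 have nonzero weight after conditioning:
  (Z=0, U=2, X=2, W=0, Y=0) weight 1/264
  (Z=0, U=2, X=2, W=0, Y=1) weight 1/264
  (Z=0, U=2, X=2, W=0, Y=2) weight 1/264
  (Z=0, U=2, X=3, W=0, Y=0) weight 1/264
  (Z=0, U=2, X=3, W=0, Y=1) weight 1/264
  (Z=0, U=2, X=3, W=0, Y=2) weight 1/264
  (Z=0, U=4, X=2, W=0, Y=0) weight 1/132
  (Z=0, U=4, X=2, W=0, Y=1) weight 1/132
  … 4 more
Group by U:
  weight(U=2) = 1/44
  weight(U=4) = 1/22
Total weight = 1/44 + 1/22 = 3/44
P(U=2 | obs) = 1/44 / 3/44 = 1/3
P(U=4 | obs) = 1/22 / 3/44 = 2/3

P(U = 2 | obs) = 1/3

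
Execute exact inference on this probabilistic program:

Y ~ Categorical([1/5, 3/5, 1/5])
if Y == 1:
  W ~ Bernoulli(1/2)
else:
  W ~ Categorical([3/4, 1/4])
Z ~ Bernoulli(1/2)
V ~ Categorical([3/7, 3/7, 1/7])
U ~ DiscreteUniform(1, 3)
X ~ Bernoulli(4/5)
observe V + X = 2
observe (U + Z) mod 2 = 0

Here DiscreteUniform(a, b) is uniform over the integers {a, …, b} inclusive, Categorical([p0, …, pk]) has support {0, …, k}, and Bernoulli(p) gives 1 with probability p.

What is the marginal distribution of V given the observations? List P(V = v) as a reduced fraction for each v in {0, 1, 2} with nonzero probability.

Enumerate traces; 36 have nonzero weight after conditioning:
  (Y=0, W=0, Z=0, V=1, U=2, X=1) weight 3/350
  (Y=0, W=0, Z=0, V=2, U=2, X=0) weight 1/1400
  (Y=0, W=0, Z=1, V=1, U=1, X=1) weight 3/350
  (Y=0, W=0, Z=1, V=1, U=3, X=1) weight 3/350
  (Y=0, W=0, Z=1, V=2, U=1, X=0) weight 1/1400
  (Y=0, W=0, Z=1, V=2, U=3, X=0) weight 1/1400
  (Y=0, W=1, Z=0, V=1, U=2, X=1) weight 1/350
  (Y=0, W=1, Z=0, V=2, U=2, X=0) weight 1/4200
  … 28 more
Group by V:
  weight(V=1) = 6/35
  weight(V=2) = 1/70
Total weight = 6/35 + 1/70 = 13/70
P(V=1 | obs) = 6/35 / 13/70 = 12/13
P(V=2 | obs) = 1/70 / 13/70 = 1/13

P(V=1) = 12/13, P(V=2) = 1/13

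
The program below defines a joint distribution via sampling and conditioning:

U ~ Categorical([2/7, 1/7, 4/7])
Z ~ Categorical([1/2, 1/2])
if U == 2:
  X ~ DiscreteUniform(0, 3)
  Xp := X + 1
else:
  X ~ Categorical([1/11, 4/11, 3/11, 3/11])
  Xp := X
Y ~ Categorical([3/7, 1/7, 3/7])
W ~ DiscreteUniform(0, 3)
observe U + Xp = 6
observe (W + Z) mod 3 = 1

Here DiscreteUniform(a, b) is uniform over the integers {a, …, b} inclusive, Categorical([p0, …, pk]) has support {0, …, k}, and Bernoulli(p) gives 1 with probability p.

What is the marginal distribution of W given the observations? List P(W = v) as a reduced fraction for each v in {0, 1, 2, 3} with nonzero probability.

Enumerate traces; 9 have nonzero weight after conditioning:
  (U=2, Z=0, X=3, Y=0, W=1) weight 3/392
  (U=2, Z=0, X=3, Y=1, W=1) weight 1/392
  (U=2, Z=0, X=3, Y=2, W=1) weight 3/392
  (U=2, Z=1, X=3, Y=0, W=0) weight 3/392
  (U=2, Z=1, X=3, Y=0, W=3) weight 3/392
  (U=2, Z=1, X=3, Y=1, W=0) weight 1/392
  (U=2, Z=1, X=3, Y=1, W=3) weight 1/392
  (U=2, Z=1, X=3, Y=2, W=0) weight 3/392
  … 1 more
Group by W:
  weight(W=0) = 1/56
  weight(W=1) = 1/56
  weight(W=3) = 1/56
Total weight = 1/56 + 1/56 + 1/56 = 3/56
P(W=0 | obs) = 1/56 / 3/56 = 1/3
P(W=1 | obs) = 1/56 / 3/56 = 1/3
P(W=3 | obs) = 1/56 / 3/56 = 1/3

P(W=0) = 1/3, P(W=1) = 1/3, P(W=3) = 1/3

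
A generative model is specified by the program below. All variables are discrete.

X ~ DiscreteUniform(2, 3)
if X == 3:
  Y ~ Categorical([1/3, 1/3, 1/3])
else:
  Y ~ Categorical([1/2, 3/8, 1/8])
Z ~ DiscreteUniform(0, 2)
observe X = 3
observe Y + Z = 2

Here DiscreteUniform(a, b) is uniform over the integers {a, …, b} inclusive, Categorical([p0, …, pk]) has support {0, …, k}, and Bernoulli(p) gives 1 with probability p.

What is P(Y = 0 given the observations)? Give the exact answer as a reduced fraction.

Enumerate traces; 3 have nonzero weight after conditioning:
  (X=3, Y=0, Z=2) weight 1/18
  (X=3, Y=1, Z=1) weight 1/18
  (X=3, Y=2, Z=0) weight 1/18
Group by Y:
  weight(Y=0) = 1/18
  weight(Y=1) = 1/18
  weight(Y=2) = 1/18
Total weight = 1/18 + 1/18 + 1/18 = 1/6
P(Y=0 | obs) = 1/18 / 1/6 = 1/3
P(Y=1 | obs) = 1/18 / 1/6 = 1/3
P(Y=2 | obs) = 1/18 / 1/6 = 1/3

P(Y = 0 | obs) = 1/3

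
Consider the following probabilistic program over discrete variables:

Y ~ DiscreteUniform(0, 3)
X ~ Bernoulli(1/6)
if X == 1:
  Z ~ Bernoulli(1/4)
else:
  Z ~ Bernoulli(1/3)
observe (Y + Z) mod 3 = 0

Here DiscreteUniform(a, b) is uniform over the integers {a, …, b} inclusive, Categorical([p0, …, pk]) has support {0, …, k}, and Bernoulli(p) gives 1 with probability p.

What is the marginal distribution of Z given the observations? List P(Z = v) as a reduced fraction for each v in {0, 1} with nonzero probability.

Enumerate traces; 6 have nonzero weight after conditioning:
  (Y=0, X=0, Z=0) weight 5/36
  (Y=0, X=1, Z=0) weight 1/32
  (Y=2, X=0, Z=1) weight 5/72
  (Y=2, X=1, Z=1) weight 1/96
  (Y=3, X=0, Z=0) weight 5/36
  (Y=3, X=1, Z=0) weight 1/32
Group by Z:
  weight(Z=0) = 49/144
  weight(Z=1) = 23/288
Total weight = 49/144 + 23/288 = 121/288
P(Z=0 | obs) = 49/144 / 121/288 = 98/121
P(Z=1 | obs) = 23/288 / 121/288 = 23/121

P(Z=0) = 98/121, P(Z=1) = 23/121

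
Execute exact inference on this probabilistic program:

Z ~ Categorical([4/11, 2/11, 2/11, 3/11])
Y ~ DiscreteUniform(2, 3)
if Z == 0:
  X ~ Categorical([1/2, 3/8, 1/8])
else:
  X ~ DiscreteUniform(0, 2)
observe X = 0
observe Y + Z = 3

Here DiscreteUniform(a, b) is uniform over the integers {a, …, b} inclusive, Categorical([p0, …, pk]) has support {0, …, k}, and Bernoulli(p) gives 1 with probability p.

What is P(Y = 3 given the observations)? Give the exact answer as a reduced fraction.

Enumerate traces; 2 have nonzero weight after conditioning:
  (Z=0, Y=3, X=0) weight 1/11
  (Z=1, Y=2, X=0) weight 1/33
Group by Y:
  weight(Y=2) = 1/33
  weight(Y=3) = 1/11
Total weight = 1/33 + 1/11 = 4/33
P(Y=2 | obs) = 1/33 / 4/33 = 1/4
P(Y=3 | obs) = 1/11 / 4/33 = 3/4

P(Y = 3 | obs) = 3/4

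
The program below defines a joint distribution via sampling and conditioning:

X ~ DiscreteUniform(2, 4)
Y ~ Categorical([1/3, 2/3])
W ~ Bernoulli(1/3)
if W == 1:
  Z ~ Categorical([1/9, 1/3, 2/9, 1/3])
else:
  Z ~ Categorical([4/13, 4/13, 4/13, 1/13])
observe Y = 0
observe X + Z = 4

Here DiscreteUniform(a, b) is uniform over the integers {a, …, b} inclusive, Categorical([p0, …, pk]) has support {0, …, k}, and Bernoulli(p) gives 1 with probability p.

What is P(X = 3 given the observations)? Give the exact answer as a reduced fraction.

Enumerate traces; 6 have nonzero weight after conditioning:
  (X=2, Y=0, W=0, Z=2) weight 8/351
  (X=2, Y=0, W=1, Z=2) weight 2/243
  (X=3, Y=0, W=0, Z=1) weight 8/351
  (X=3, Y=0, W=1, Z=1) weight 1/81
  (X=4, Y=0, W=0, Z=0) weight 8/351
  (X=4, Y=0, W=1, Z=0) weight 1/243
Group by X:
  weight(X=2) = 98/3159
  weight(X=3) = 37/1053
  weight(X=4) = 85/3159
Total weight = 98/3159 + 37/1053 + 85/3159 = 98/1053
P(X=2 | obs) = 98/3159 / 98/1053 = 1/3
P(X=3 | obs) = 37/1053 / 98/1053 = 37/98
P(X=4 | obs) = 85/3159 / 98/1053 = 85/294

P(X = 3 | obs) = 37/98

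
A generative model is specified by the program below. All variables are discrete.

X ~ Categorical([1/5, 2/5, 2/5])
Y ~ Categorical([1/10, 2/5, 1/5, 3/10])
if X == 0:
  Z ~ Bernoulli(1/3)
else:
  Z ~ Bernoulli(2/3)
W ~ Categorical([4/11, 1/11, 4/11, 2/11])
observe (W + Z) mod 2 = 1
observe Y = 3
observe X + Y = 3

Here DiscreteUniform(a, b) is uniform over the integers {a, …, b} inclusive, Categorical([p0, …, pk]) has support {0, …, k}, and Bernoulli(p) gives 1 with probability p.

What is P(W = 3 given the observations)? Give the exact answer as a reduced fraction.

P(W = 3 | obs) = 2/7

Enumerate traces; 4 have nonzero weight after conditioning:
  (X=0, Y=3, Z=0, W=1) weight 1/275
  (X=0, Y=3, Z=0, W=3) weight 2/275
  (X=0, Y=3, Z=1, W=0) weight 2/275
  (X=0, Y=3, Z=1, W=2) weight 2/275
Group by W:
  weight(W=0) = 2/275
  weight(W=1) = 1/275
  weight(W=2) = 2/275
  weight(W=3) = 2/275
Total weight = 2/275 + 1/275 + 2/275 + 2/275 = 7/275
P(W=0 | obs) = 2/275 / 7/275 = 2/7
P(W=1 | obs) = 1/275 / 7/275 = 1/7
P(W=2 | obs) = 2/275 / 7/275 = 2/7
P(W=3 | obs) = 2/275 / 7/275 = 2/7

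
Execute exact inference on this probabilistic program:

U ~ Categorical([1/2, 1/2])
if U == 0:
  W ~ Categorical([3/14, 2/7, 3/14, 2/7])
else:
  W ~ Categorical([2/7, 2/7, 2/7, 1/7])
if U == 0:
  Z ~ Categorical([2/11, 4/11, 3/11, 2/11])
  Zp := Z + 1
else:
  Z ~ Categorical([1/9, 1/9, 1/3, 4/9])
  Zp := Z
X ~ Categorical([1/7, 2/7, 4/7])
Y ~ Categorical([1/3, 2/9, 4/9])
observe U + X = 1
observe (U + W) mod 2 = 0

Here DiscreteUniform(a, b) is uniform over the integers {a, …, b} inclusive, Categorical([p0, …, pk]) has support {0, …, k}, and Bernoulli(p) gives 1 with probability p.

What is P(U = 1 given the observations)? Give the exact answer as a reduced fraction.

Enumerate traces; 48 have nonzero weight after conditioning:
  (U=0, W=0, Z=0, X=1, Y=0) weight 1/539
  (U=0, W=0, Z=0, X=1, Y=1) weight 2/1617
  (U=0, W=0, Z=0, X=1, Y=2) weight 4/1617
  (U=0, W=0, Z=1, X=1, Y=0) weight 2/539
  (U=0, W=0, Z=1, X=1, Y=1) weight 4/1617
  (U=0, W=0, Z=1, X=1, Y=2) weight 8/1617
  (U=0, W=0, Z=2, X=1, Y=0) weight 3/1078
  (U=0, W=0, Z=2, X=1, Y=1) weight 1/539
  (U=1, W=1, Z=0, X=0, Y=0) weight 1/1323
  … 39 more
Group by U:
  weight(U=0) = 3/49
  weight(U=1) = 3/98
Total weight = 3/49 + 3/98 = 9/98
P(U=0 | obs) = 3/49 / 9/98 = 2/3
P(U=1 | obs) = 3/98 / 9/98 = 1/3

P(U = 1 | obs) = 1/3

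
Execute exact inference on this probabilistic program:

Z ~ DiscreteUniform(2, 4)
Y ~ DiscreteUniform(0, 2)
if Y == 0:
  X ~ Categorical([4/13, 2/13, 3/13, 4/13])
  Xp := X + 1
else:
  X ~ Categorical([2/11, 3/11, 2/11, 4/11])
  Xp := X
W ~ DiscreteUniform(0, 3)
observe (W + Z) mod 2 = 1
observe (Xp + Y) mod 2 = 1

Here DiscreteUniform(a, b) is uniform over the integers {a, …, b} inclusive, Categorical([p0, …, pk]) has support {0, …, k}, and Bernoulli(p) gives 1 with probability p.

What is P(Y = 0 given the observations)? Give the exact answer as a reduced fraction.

P(Y = 0 | obs) = 7/20

Enumerate traces; 36 have nonzero weight after conditioning:
  (Z=2, Y=0, X=0, W=1) weight 1/117
  (Z=2, Y=0, X=0, W=3) weight 1/117
  (Z=2, Y=0, X=2, W=1) weight 1/156
  (Z=2, Y=0, X=2, W=3) weight 1/156
  (Z=2, Y=1, X=0, W=1) weight 1/198
  (Z=2, Y=1, X=0, W=3) weight 1/198
  (Z=2, Y=1, X=2, W=1) weight 1/198
  (Z=2, Y=1, X=2, W=3) weight 1/198
  (Z=2, Y=2, X=1, W=1) weight 1/132
  … 27 more
Group by Y:
  weight(Y=0) = 7/78
  weight(Y=1) = 2/33
  weight(Y=2) = 7/66
Total weight = 7/78 + 2/33 + 7/66 = 10/39
P(Y=0 | obs) = 7/78 / 10/39 = 7/20
P(Y=1 | obs) = 2/33 / 10/39 = 13/55
P(Y=2 | obs) = 7/66 / 10/39 = 91/220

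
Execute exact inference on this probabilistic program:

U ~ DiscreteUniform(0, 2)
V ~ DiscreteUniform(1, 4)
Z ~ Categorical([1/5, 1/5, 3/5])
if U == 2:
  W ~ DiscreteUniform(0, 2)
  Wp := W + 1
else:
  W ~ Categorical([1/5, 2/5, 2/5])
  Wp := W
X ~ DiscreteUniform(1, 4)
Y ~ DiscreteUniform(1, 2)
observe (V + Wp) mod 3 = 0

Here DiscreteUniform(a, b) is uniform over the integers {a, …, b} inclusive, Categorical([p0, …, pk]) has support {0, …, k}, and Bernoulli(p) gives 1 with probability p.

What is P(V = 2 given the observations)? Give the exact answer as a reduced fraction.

Enumerate traces; 288 have nonzero weight after conditioning:
  (U=0, V=1, Z=0, W=2, X=1, Y=1) weight 1/1200
  (U=0, V=1, Z=0, W=2, X=1, Y=2) weight 1/1200
  (U=0, V=1, Z=0, W=2, X=2, Y=1) weight 1/1200
  (U=0, V=1, Z=0, W=2, X=2, Y=2) weight 1/1200
  (U=0, V=1, Z=0, W=2, X=3, Y=1) weight 1/1200
  (U=0, V=1, Z=0, W=2, X=3, Y=2) weight 1/1200
  (U=0, V=1, Z=0, W=2, X=4, Y=1) weight 1/1200
  (U=0, V=1, Z=0, W=2, X=4, Y=2) weight 1/1200
  (U=0, V=2, Z=0, W=1, X=1, Y=1) weight 1/1200
  (U=0, V=3, Z=0, W=0, X=1, Y=1) weight 1/2400
  … 278 more
Group by V:
  weight(V=1) = 17/180
  weight(V=2) = 17/180
  weight(V=3) = 11/180
  weight(V=4) = 17/180
Total weight = 17/180 + 17/180 + 11/180 + 17/180 = 31/90
P(V=1 | obs) = 17/180 / 31/90 = 17/62
P(V=2 | obs) = 17/180 / 31/90 = 17/62
P(V=3 | obs) = 11/180 / 31/90 = 11/62
P(V=4 | obs) = 17/180 / 31/90 = 17/62

P(V = 2 | obs) = 17/62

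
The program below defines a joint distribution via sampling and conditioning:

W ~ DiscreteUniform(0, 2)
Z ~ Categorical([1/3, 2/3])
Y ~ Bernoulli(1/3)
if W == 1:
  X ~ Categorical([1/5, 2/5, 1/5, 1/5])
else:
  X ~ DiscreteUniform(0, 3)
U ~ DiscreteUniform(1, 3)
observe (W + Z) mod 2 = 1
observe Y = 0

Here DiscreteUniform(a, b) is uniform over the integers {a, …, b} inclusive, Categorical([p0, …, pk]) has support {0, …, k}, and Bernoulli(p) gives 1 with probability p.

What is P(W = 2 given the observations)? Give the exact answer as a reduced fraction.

Enumerate traces; 36 have nonzero weight after conditioning:
  (W=0, Z=1, Y=0, X=0, U=1) weight 1/81
  (W=0, Z=1, Y=0, X=0, U=2) weight 1/81
  (W=0, Z=1, Y=0, X=0, U=3) weight 1/81
  (W=0, Z=1, Y=0, X=1, U=1) weight 1/81
  (W=0, Z=1, Y=0, X=1, U=2) weight 1/81
  (W=0, Z=1, Y=0, X=1, U=3) weight 1/81
  (W=0, Z=1, Y=0, X=2, U=1) weight 1/81
  (W=0, Z=1, Y=0, X=2, U=2) weight 1/81
  (W=1, Z=0, Y=0, X=0, U=1) weight 2/405
  (W=2, Z=1, Y=0, X=0, U=1) weight 1/81
  … 26 more
Group by W:
  weight(W=0) = 4/27
  weight(W=1) = 2/27
  weight(W=2) = 4/27
Total weight = 4/27 + 2/27 + 4/27 = 10/27
P(W=0 | obs) = 4/27 / 10/27 = 2/5
P(W=1 | obs) = 2/27 / 10/27 = 1/5
P(W=2 | obs) = 4/27 / 10/27 = 2/5

P(W = 2 | obs) = 2/5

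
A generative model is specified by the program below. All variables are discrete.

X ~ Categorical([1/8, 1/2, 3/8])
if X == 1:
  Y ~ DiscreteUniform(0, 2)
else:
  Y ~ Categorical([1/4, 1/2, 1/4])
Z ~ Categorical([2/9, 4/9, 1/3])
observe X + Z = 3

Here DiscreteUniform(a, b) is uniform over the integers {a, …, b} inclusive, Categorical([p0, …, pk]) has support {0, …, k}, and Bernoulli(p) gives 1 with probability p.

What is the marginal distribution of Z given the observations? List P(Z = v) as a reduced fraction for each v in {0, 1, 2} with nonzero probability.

Enumerate traces; 6 have nonzero weight after conditioning:
  (X=1, Y=0, Z=2) weight 1/18
  (X=1, Y=1, Z=2) weight 1/18
  (X=1, Y=2, Z=2) weight 1/18
  (X=2, Y=0, Z=1) weight 1/24
  (X=2, Y=1, Z=1) weight 1/12
  (X=2, Y=2, Z=1) weight 1/24
Group by Z:
  weight(Z=1) = 1/6
  weight(Z=2) = 1/6
Total weight = 1/6 + 1/6 = 1/3
P(Z=1 | obs) = 1/6 / 1/3 = 1/2
P(Z=2 | obs) = 1/6 / 1/3 = 1/2

P(Z=1) = 1/2, P(Z=2) = 1/2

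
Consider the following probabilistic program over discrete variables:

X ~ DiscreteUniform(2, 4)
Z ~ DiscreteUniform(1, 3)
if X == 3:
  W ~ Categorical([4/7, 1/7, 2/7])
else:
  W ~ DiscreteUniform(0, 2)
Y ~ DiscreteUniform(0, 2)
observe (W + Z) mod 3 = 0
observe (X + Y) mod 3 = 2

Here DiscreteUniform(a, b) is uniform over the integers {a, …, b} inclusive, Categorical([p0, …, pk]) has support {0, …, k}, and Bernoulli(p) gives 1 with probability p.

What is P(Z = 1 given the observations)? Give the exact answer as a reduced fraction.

P(Z = 1 | obs) = 20/63

Enumerate traces; 9 have nonzero weight after conditioning:
  (X=2, Z=1, W=2, Y=0) weight 1/81
  (X=2, Z=2, W=1, Y=0) weight 1/81
  (X=2, Z=3, W=0, Y=0) weight 1/81
  (X=3, Z=1, W=2, Y=2) weight 2/189
  (X=3, Z=2, W=1, Y=2) weight 1/189
  (X=3, Z=3, W=0, Y=2) weight 4/189
  (X=4, Z=1, W=2, Y=1) weight 1/81
  (X=4, Z=2, W=1, Y=1) weight 1/81
  … 1 more
Group by Z:
  weight(Z=1) = 20/567
  weight(Z=2) = 17/567
  weight(Z=3) = 26/567
Total weight = 20/567 + 17/567 + 26/567 = 1/9
P(Z=1 | obs) = 20/567 / 1/9 = 20/63
P(Z=2 | obs) = 17/567 / 1/9 = 17/63
P(Z=3 | obs) = 26/567 / 1/9 = 26/63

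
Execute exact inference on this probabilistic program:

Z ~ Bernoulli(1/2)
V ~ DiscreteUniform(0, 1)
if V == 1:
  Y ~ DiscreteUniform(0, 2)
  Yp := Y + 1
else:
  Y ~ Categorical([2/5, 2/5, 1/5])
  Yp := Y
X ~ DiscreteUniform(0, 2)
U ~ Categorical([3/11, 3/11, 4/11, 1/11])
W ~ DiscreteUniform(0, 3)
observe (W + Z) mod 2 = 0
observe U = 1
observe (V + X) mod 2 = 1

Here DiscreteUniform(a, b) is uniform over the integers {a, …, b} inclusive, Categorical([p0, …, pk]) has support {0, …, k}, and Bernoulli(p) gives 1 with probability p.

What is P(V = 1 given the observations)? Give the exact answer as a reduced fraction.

P(V = 1 | obs) = 2/3

Enumerate traces; 36 have nonzero weight after conditioning:
  (Z=0, V=0, Y=0, X=1, U=1, W=0) weight 1/440
  (Z=0, V=0, Y=0, X=1, U=1, W=2) weight 1/440
  (Z=0, V=0, Y=1, X=1, U=1, W=0) weight 1/440
  (Z=0, V=0, Y=1, X=1, U=1, W=2) weight 1/440
  (Z=0, V=0, Y=2, X=1, U=1, W=0) weight 1/880
  (Z=0, V=0, Y=2, X=1, U=1, W=2) weight 1/880
  (Z=0, V=1, Y=0, X=0, U=1, W=0) weight 1/528
  (Z=0, V=1, Y=0, X=0, U=1, W=2) weight 1/528
  … 28 more
Group by V:
  weight(V=0) = 1/44
  weight(V=1) = 1/22
Total weight = 1/44 + 1/22 = 3/44
P(V=0 | obs) = 1/44 / 3/44 = 1/3
P(V=1 | obs) = 1/22 / 3/44 = 2/3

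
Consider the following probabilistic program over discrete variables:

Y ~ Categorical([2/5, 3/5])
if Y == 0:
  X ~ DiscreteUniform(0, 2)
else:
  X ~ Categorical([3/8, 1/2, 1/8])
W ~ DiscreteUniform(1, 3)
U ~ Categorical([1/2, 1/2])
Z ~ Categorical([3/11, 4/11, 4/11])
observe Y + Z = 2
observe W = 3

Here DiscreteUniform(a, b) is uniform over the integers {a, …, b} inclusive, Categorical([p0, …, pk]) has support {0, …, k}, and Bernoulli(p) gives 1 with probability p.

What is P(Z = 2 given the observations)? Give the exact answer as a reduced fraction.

Enumerate traces; 12 have nonzero weight after conditioning:
  (Y=0, X=0, W=3, U=0, Z=2) weight 4/495
  (Y=0, X=0, W=3, U=1, Z=2) weight 4/495
  (Y=0, X=1, W=3, U=0, Z=2) weight 4/495
  (Y=0, X=1, W=3, U=1, Z=2) weight 4/495
  (Y=0, X=2, W=3, U=0, Z=2) weight 4/495
  (Y=0, X=2, W=3, U=1, Z=2) weight 4/495
  (Y=1, X=0, W=3, U=0, Z=1) weight 3/220
  (Y=1, X=0, W=3, U=1, Z=1) weight 3/220
  … 4 more
Group by Z:
  weight(Z=1) = 4/55
  weight(Z=2) = 8/165
Total weight = 4/55 + 8/165 = 4/33
P(Z=1 | obs) = 4/55 / 4/33 = 3/5
P(Z=2 | obs) = 8/165 / 4/33 = 2/5

P(Z = 2 | obs) = 2/5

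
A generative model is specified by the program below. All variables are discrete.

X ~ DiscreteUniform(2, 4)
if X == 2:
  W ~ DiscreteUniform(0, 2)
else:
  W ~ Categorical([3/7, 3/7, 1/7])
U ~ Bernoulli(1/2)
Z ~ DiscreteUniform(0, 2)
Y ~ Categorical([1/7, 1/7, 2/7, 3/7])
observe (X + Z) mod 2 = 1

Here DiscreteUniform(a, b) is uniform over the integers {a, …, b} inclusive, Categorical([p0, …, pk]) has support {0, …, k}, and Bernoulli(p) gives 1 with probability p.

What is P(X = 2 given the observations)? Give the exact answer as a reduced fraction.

Enumerate traces; 96 have nonzero weight after conditioning:
  (X=2, W=0, U=0, Z=1, Y=0) weight 1/378
  (X=2, W=0, U=0, Z=1, Y=1) weight 1/378
  (X=2, W=0, U=0, Z=1, Y=2) weight 1/189
  (X=2, W=0, U=0, Z=1, Y=3) weight 1/126
  (X=2, W=0, U=1, Z=1, Y=0) weight 1/378
  (X=2, W=0, U=1, Z=1, Y=1) weight 1/378
  (X=2, W=0, U=1, Z=1, Y=2) weight 1/189
  (X=2, W=0, U=1, Z=1, Y=3) weight 1/126
  (X=3, W=0, U=0, Z=0, Y=0) weight 1/294
  (X=4, W=0, U=0, Z=1, Y=0) weight 1/294
  … 86 more
Group by X:
  weight(X=2) = 1/9
  weight(X=3) = 2/9
  weight(X=4) = 1/9
Total weight = 1/9 + 2/9 + 1/9 = 4/9
P(X=2 | obs) = 1/9 / 4/9 = 1/4
P(X=3 | obs) = 2/9 / 4/9 = 1/2
P(X=4 | obs) = 1/9 / 4/9 = 1/4

P(X = 2 | obs) = 1/4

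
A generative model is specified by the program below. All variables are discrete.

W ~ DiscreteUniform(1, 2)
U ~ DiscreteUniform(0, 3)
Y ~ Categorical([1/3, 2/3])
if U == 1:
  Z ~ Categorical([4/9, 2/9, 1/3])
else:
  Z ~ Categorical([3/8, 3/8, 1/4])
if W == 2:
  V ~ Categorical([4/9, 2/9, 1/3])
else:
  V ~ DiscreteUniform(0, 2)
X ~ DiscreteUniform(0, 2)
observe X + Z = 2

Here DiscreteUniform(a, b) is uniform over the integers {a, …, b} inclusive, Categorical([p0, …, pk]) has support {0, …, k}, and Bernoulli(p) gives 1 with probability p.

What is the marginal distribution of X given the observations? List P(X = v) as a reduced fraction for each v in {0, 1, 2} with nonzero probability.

Enumerate traces; 144 have nonzero weight after conditioning:
  (W=1, U=0, Y=0, Z=0, V=0, X=2) weight 1/576
  (W=1, U=0, Y=0, Z=0, V=1, X=2) weight 1/576
  (W=1, U=0, Y=0, Z=0, V=2, X=2) weight 1/576
  (W=1, U=0, Y=0, Z=1, V=0, X=1) weight 1/576
  (W=1, U=0, Y=0, Z=1, V=1, X=1) weight 1/576
  (W=1, U=0, Y=0, Z=1, V=2, X=1) weight 1/576
  (W=1, U=0, Y=0, Z=2, V=0, X=0) weight 1/864
  (W=1, U=0, Y=0, Z=2, V=1, X=0) weight 1/864
  … 136 more
Group by X:
  weight(X=0) = 13/144
  weight(X=1) = 97/864
  weight(X=2) = 113/864
Total weight = 13/144 + 97/864 + 113/864 = 1/3
P(X=0 | obs) = 13/144 / 1/3 = 13/48
P(X=1 | obs) = 97/864 / 1/3 = 97/288
P(X=2 | obs) = 113/864 / 1/3 = 113/288

P(X=0) = 13/48, P(X=1) = 97/288, P(X=2) = 113/288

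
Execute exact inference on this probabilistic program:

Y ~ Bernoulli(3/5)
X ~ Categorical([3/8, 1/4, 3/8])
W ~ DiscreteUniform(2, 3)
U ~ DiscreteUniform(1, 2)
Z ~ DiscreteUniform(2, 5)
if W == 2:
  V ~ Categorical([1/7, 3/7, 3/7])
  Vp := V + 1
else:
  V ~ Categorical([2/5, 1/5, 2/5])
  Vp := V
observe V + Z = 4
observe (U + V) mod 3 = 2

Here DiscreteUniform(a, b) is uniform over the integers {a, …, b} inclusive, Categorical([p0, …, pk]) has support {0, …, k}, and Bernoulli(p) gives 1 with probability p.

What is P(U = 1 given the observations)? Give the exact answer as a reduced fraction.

P(U = 1 | obs) = 22/41

Enumerate traces; 24 have nonzero weight after conditioning:
  (Y=0, X=0, W=2, U=1, Z=3, V=1) weight 9/2240
  (Y=0, X=0, W=2, U=2, Z=4, V=0) weight 3/2240
  (Y=0, X=0, W=3, U=1, Z=3, V=1) weight 3/1600
  (Y=0, X=0, W=3, U=2, Z=4, V=0) weight 3/800
  (Y=0, X=1, W=2, U=1, Z=3, V=1) weight 3/1120
  (Y=0, X=1, W=2, U=2, Z=4, V=0) weight 1/1120
  (Y=0, X=1, W=3, U=1, Z=3, V=1) weight 1/800
  (Y=0, X=1, W=3, U=2, Z=4, V=0) weight 1/400
  … 16 more
Group by U:
  weight(U=1) = 11/280
  weight(U=2) = 19/560
Total weight = 11/280 + 19/560 = 41/560
P(U=1 | obs) = 11/280 / 41/560 = 22/41
P(U=2 | obs) = 19/560 / 41/560 = 19/41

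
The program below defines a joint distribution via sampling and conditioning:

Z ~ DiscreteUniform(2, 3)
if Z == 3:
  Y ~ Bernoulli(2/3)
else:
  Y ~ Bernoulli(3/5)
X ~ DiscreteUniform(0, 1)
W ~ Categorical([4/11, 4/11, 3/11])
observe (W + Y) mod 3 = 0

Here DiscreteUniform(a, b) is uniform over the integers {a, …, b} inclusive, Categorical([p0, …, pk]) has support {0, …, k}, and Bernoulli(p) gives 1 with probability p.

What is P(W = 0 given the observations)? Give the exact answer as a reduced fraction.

Enumerate traces; 8 have nonzero weight after conditioning:
  (Z=2, Y=0, X=0, W=0) weight 2/55
  (Z=2, Y=0, X=1, W=0) weight 2/55
  (Z=2, Y=1, X=0, W=2) weight 9/220
  (Z=2, Y=1, X=1, W=2) weight 9/220
  (Z=3, Y=0, X=0, W=0) weight 1/33
  (Z=3, Y=0, X=1, W=0) weight 1/33
  (Z=3, Y=1, X=0, W=2) weight 1/22
  (Z=3, Y=1, X=1, W=2) weight 1/22
Group by W:
  weight(W=0) = 2/15
  weight(W=2) = 19/110
Total weight = 2/15 + 19/110 = 101/330
P(W=0 | obs) = 2/15 / 101/330 = 44/101
P(W=2 | obs) = 19/110 / 101/330 = 57/101

P(W = 0 | obs) = 44/101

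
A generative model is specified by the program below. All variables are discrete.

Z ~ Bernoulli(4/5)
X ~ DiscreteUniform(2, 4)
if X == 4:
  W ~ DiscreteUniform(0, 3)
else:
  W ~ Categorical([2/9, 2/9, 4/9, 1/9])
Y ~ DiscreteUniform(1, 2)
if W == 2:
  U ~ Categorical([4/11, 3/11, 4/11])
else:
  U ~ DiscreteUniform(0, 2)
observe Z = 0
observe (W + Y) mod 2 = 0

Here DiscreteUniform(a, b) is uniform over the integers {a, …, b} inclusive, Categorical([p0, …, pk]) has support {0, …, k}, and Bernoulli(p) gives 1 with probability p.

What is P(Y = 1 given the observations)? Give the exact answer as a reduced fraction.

Enumerate traces; 36 have nonzero weight after conditioning:
  (Z=0, X=2, W=0, Y=2, U=0) weight 1/405
  (Z=0, X=2, W=0, Y=2, U=1) weight 1/405
  (Z=0, X=2, W=0, Y=2, U=2) weight 1/405
  (Z=0, X=2, W=1, Y=1, U=0) weight 1/405
  (Z=0, X=2, W=1, Y=1, U=1) weight 1/405
  (Z=0, X=2, W=1, Y=1, U=2) weight 1/405
  (Z=0, X=2, W=2, Y=2, U=0) weight 8/1485
  (Z=0, X=2, W=2, Y=2, U=1) weight 2/495
  … 28 more
Group by Y:
  weight(Y=1) = 7/180
  weight(Y=2) = 11/180
Total weight = 7/180 + 11/180 = 1/10
P(Y=1 | obs) = 7/180 / 1/10 = 7/18
P(Y=2 | obs) = 11/180 / 1/10 = 11/18

P(Y = 1 | obs) = 7/18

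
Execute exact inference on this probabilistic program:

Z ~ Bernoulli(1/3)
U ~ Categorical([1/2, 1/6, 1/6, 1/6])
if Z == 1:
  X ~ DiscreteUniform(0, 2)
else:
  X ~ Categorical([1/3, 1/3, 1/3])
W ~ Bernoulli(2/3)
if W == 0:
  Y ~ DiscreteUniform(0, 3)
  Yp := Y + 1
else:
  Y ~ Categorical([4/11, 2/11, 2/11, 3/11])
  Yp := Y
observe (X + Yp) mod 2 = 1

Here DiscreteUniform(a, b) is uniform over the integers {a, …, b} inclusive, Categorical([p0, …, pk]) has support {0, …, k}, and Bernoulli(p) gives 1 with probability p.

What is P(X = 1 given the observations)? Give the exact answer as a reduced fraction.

Enumerate traces; 96 have nonzero weight after conditioning:
  (Z=0, U=0, X=0, W=0, Y=0) weight 1/108
  (Z=0, U=0, X=0, W=0, Y=2) weight 1/108
  (Z=0, U=0, X=0, W=1, Y=1) weight 4/297
  (Z=0, U=0, X=0, W=1, Y=3) weight 2/99
  (Z=0, U=0, X=1, W=0, Y=1) weight 1/108
  (Z=0, U=0, X=1, W=0, Y=3) weight 1/108
  (Z=0, U=0, X=1, W=1, Y=0) weight 8/297
  (Z=0, U=0, X=1, W=1, Y=2) weight 4/297
  (Z=0, U=0, X=2, W=0, Y=0) weight 1/108
  … 87 more
Group by X:
  weight(X=0) = 31/198
  weight(X=1) = 35/198
  weight(X=2) = 31/198
Total weight = 31/198 + 35/198 + 31/198 = 97/198
P(X=0 | obs) = 31/198 / 97/198 = 31/97
P(X=1 | obs) = 35/198 / 97/198 = 35/97
P(X=2 | obs) = 31/198 / 97/198 = 31/97

P(X = 1 | obs) = 35/97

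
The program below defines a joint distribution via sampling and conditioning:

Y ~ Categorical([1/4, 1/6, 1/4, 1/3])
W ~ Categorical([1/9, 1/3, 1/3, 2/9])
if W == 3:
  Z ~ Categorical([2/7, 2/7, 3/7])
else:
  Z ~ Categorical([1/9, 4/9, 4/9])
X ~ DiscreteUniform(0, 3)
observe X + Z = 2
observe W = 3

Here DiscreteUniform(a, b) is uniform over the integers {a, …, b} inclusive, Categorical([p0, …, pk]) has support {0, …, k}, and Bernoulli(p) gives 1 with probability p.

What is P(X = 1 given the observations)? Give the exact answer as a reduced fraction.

P(X = 1 | obs) = 2/7

Enumerate traces; 12 have nonzero weight after conditioning:
  (Y=0, W=3, Z=0, X=2) weight 1/252
  (Y=0, W=3, Z=1, X=1) weight 1/252
  (Y=0, W=3, Z=2, X=0) weight 1/168
  (Y=1, W=3, Z=0, X=2) weight 1/378
  (Y=1, W=3, Z=1, X=1) weight 1/378
  (Y=1, W=3, Z=2, X=0) weight 1/252
  (Y=2, W=3, Z=0, X=2) weight 1/252
  (Y=2, W=3, Z=1, X=1) weight 1/252
  … 4 more
Group by X:
  weight(X=0) = 1/42
  weight(X=1) = 1/63
  weight(X=2) = 1/63
Total weight = 1/42 + 1/63 + 1/63 = 1/18
P(X=0 | obs) = 1/42 / 1/18 = 3/7
P(X=1 | obs) = 1/63 / 1/18 = 2/7
P(X=2 | obs) = 1/63 / 1/18 = 2/7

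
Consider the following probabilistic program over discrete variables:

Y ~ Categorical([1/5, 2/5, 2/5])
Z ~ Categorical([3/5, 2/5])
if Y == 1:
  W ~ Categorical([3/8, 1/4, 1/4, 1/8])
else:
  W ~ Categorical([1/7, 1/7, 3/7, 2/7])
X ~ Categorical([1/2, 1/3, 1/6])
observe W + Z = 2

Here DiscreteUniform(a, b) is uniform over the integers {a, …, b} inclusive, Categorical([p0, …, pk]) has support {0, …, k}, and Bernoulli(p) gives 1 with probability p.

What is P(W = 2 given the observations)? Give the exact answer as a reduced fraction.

P(W = 2 | obs) = 75/101

Enumerate traces; 18 have nonzero weight after conditioning:
  (Y=0, Z=0, W=2, X=0) weight 9/350
  (Y=0, Z=0, W=2, X=1) weight 3/175
  (Y=0, Z=0, W=2, X=2) weight 3/350
  (Y=0, Z=1, W=1, X=0) weight 1/175
  (Y=0, Z=1, W=1, X=1) weight 2/525
  (Y=0, Z=1, W=1, X=2) weight 1/525
  (Y=1, Z=0, W=2, X=0) weight 3/100
  (Y=1, Z=0, W=2, X=1) weight 1/50
  … 10 more
Group by W:
  weight(W=1) = 13/175
  weight(W=2) = 3/14
Total weight = 13/175 + 3/14 = 101/350
P(W=1 | obs) = 13/175 / 101/350 = 26/101
P(W=2 | obs) = 3/14 / 101/350 = 75/101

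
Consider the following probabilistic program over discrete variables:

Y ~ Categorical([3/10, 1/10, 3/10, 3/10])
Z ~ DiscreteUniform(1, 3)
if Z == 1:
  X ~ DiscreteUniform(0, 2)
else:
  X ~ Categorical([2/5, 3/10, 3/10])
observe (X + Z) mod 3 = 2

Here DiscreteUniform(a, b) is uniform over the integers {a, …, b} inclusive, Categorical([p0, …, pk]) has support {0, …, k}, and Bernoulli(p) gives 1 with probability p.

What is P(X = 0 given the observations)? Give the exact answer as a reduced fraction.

P(X = 0 | obs) = 12/31

Enumerate traces; 12 have nonzero weight after conditioning:
  (Y=0, Z=1, X=1) weight 1/30
  (Y=0, Z=2, X=0) weight 1/25
  (Y=0, Z=3, X=2) weight 3/100
  (Y=1, Z=1, X=1) weight 1/90
  (Y=1, Z=2, X=0) weight 1/75
  (Y=1, Z=3, X=2) weight 1/100
  (Y=2, Z=1, X=1) weight 1/30
  (Y=2, Z=2, X=0) weight 1/25
  … 4 more
Group by X:
  weight(X=0) = 2/15
  weight(X=1) = 1/9
  weight(X=2) = 1/10
Total weight = 2/15 + 1/9 + 1/10 = 31/90
P(X=0 | obs) = 2/15 / 31/90 = 12/31
P(X=1 | obs) = 1/9 / 31/90 = 10/31
P(X=2 | obs) = 1/10 / 31/90 = 9/31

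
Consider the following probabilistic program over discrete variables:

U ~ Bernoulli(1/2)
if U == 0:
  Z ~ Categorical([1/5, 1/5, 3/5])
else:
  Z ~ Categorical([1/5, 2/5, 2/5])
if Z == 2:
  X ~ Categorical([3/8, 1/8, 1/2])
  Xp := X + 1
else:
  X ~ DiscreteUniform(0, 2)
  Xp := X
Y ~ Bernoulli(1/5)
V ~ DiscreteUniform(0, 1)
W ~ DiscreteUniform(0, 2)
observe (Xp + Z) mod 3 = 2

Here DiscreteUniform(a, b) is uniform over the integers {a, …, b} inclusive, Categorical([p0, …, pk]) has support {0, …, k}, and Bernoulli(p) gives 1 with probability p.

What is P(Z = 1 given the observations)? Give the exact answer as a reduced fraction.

Enumerate traces; 72 have nonzero weight after conditioning:
  (U=0, Z=0, X=2, Y=0, V=0, W=0) weight 1/225
  (U=0, Z=0, X=2, Y=0, V=0, W=1) weight 1/225
  (U=0, Z=0, X=2, Y=0, V=0, W=2) weight 1/225
  (U=0, Z=0, X=2, Y=0, V=1, W=0) weight 1/225
  (U=0, Z=0, X=2, Y=0, V=1, W=1) weight 1/225
  (U=0, Z=0, X=2, Y=0, V=1, W=2) weight 1/225
  (U=0, Z=0, X=2, Y=1, V=0, W=0) weight 1/900
  (U=0, Z=0, X=2, Y=1, V=0, W=1) weight 1/900
  (U=0, Z=1, X=1, Y=0, V=0, W=0) weight 1/225
  (U=0, Z=2, X=2, Y=0, V=0, W=0) weight 1/50
  … 62 more
Group by Z:
  weight(Z=0) = 1/15
  weight(Z=1) = 1/10
  weight(Z=2) = 1/4
Total weight = 1/15 + 1/10 + 1/4 = 5/12
P(Z=0 | obs) = 1/15 / 5/12 = 4/25
P(Z=1 | obs) = 1/10 / 5/12 = 6/25
P(Z=2 | obs) = 1/4 / 5/12 = 3/5

P(Z = 1 | obs) = 6/25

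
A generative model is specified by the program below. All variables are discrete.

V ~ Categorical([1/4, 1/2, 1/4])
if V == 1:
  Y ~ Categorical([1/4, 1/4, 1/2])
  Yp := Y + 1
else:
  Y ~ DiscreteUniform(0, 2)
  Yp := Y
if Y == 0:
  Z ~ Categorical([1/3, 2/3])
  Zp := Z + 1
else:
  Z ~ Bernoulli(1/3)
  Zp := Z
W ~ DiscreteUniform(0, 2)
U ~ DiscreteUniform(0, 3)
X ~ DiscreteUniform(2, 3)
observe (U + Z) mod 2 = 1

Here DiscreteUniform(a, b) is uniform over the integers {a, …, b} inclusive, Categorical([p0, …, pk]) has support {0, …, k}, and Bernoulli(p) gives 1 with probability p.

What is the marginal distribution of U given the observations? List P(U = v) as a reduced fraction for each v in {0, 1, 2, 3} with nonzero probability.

P(U=0) = 31/144, P(U=1) = 41/144, P(U=2) = 31/144, P(U=3) = 41/144

Enumerate traces; 216 have nonzero weight after conditioning:
  (V=0, Y=0, Z=0, W=0, U=1, X=2) weight 1/864
  (V=0, Y=0, Z=0, W=0, U=1, X=3) weight 1/864
  (V=0, Y=0, Z=0, W=0, U=3, X=2) weight 1/864
  (V=0, Y=0, Z=0, W=0, U=3, X=3) weight 1/864
  (V=0, Y=0, Z=0, W=1, U=1, X=2) weight 1/864
  (V=0, Y=0, Z=0, W=1, U=1, X=3) weight 1/864
  (V=0, Y=0, Z=0, W=1, U=3, X=2) weight 1/864
  (V=0, Y=0, Z=0, W=1, U=3, X=3) weight 1/864
  (V=0, Y=0, Z=1, W=0, U=0, X=2) weight 1/432
  (V=0, Y=0, Z=1, W=0, U=2, X=2) weight 1/432
  … 206 more
Group by U:
  weight(U=0) = 31/288
  weight(U=1) = 41/288
  weight(U=2) = 31/288
  weight(U=3) = 41/288
Total weight = 31/288 + 41/288 + 31/288 + 41/288 = 1/2
P(U=0 | obs) = 31/288 / 1/2 = 31/144
P(U=1 | obs) = 41/288 / 1/2 = 41/144
P(U=2 | obs) = 31/288 / 1/2 = 31/144
P(U=3 | obs) = 41/288 / 1/2 = 41/144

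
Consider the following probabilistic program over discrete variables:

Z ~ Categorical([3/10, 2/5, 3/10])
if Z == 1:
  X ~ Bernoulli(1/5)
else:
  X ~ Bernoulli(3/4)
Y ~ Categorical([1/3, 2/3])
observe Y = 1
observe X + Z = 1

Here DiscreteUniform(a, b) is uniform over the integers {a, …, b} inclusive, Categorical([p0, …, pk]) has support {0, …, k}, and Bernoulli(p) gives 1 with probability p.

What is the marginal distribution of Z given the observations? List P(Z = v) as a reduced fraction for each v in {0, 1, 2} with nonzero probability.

P(Z=0) = 45/109, P(Z=1) = 64/109

Enumerate traces; 2 have nonzero weight after conditioning:
  (Z=0, X=1, Y=1) weight 3/20
  (Z=1, X=0, Y=1) weight 16/75
Group by Z:
  weight(Z=0) = 3/20
  weight(Z=1) = 16/75
Total weight = 3/20 + 16/75 = 109/300
P(Z=0 | obs) = 3/20 / 109/300 = 45/109
P(Z=1 | obs) = 16/75 / 109/300 = 64/109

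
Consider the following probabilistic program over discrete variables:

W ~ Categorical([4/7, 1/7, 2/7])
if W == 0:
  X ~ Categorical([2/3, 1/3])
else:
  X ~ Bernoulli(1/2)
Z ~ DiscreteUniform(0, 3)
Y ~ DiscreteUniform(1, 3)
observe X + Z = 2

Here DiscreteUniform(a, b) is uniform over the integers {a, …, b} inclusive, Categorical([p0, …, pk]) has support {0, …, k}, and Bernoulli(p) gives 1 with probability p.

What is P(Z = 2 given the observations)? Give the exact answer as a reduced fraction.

Enumerate traces; 18 have nonzero weight after conditioning:
  (W=0, X=0, Z=2, Y=1) weight 2/63
  (W=0, X=0, Z=2, Y=2) weight 2/63
  (W=0, X=0, Z=2, Y=3) weight 2/63
  (W=0, X=1, Z=1, Y=1) weight 1/63
  (W=0, X=1, Z=1, Y=2) weight 1/63
  (W=0, X=1, Z=1, Y=3) weight 1/63
  (W=1, X=0, Z=2, Y=1) weight 1/168
  (W=1, X=0, Z=2, Y=2) weight 1/168
  … 10 more
Group by Z:
  weight(Z=1) = 17/168
  weight(Z=2) = 25/168
Total weight = 17/168 + 25/168 = 1/4
P(Z=1 | obs) = 17/168 / 1/4 = 17/42
P(Z=2 | obs) = 25/168 / 1/4 = 25/42

P(Z = 2 | obs) = 25/42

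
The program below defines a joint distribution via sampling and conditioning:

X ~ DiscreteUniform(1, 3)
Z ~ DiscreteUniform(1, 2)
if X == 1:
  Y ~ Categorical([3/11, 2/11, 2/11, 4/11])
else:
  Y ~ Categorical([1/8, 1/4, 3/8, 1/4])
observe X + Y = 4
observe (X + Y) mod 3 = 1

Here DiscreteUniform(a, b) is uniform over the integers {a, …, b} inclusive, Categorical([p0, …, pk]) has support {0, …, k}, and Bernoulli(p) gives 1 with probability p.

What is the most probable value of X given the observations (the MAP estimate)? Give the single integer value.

argmax_v P(X = v | obs) = 2

Enumerate traces; 6 have nonzero weight after conditioning:
  (X=1, Z=1, Y=3) weight 2/33
  (X=1, Z=2, Y=3) weight 2/33
  (X=2, Z=1, Y=2) weight 1/16
  (X=2, Z=2, Y=2) weight 1/16
  (X=3, Z=1, Y=1) weight 1/24
  (X=3, Z=2, Y=1) weight 1/24
Group by X:
  weight(X=1) = 4/33
  weight(X=2) = 1/8
  weight(X=3) = 1/12
Total weight = 4/33 + 1/8 + 1/12 = 29/88
P(X=1 | obs) = 4/33 / 29/88 = 32/87
P(X=2 | obs) = 1/8 / 29/88 = 11/29
P(X=3 | obs) = 1/12 / 29/88 = 22/87
argmax = 2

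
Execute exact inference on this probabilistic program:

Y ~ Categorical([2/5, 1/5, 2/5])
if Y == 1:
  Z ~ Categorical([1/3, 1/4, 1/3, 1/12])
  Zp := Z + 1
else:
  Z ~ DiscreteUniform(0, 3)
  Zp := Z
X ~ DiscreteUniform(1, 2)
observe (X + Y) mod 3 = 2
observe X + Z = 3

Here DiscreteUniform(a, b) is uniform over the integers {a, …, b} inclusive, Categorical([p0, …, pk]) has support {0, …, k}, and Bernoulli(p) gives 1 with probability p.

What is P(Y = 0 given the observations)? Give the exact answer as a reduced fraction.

P(Y = 0 | obs) = 3/5

Enumerate traces; 2 have nonzero weight after conditioning:
  (Y=0, Z=1, X=2) weight 1/20
  (Y=1, Z=2, X=1) weight 1/30
Group by Y:
  weight(Y=0) = 1/20
  weight(Y=1) = 1/30
Total weight = 1/20 + 1/30 = 1/12
P(Y=0 | obs) = 1/20 / 1/12 = 3/5
P(Y=1 | obs) = 1/30 / 1/12 = 2/5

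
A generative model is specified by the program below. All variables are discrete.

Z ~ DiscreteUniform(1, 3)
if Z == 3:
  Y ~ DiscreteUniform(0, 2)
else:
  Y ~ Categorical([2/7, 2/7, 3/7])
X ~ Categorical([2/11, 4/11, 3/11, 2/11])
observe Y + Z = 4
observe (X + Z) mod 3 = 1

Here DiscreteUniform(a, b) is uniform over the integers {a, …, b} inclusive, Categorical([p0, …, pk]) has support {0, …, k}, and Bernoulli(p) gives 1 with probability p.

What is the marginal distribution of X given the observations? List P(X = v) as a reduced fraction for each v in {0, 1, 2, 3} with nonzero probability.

P(X=1) = 28/55, P(X=2) = 27/55

Enumerate traces; 2 have nonzero weight after conditioning:
  (Z=2, Y=2, X=2) weight 3/77
  (Z=3, Y=1, X=1) weight 4/99
Group by X:
  weight(X=1) = 4/99
  weight(X=2) = 3/77
Total weight = 4/99 + 3/77 = 5/63
P(X=1 | obs) = 4/99 / 5/63 = 28/55
P(X=2 | obs) = 3/77 / 5/63 = 27/55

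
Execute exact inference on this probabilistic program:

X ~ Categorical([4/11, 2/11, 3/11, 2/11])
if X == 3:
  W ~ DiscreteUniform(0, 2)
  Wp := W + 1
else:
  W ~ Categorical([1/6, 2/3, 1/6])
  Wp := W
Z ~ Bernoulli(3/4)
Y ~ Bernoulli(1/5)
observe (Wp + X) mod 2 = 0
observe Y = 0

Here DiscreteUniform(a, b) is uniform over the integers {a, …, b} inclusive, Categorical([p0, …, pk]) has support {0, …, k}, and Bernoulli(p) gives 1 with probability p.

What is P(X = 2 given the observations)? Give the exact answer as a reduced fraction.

Enumerate traces; 14 have nonzero weight after conditioning:
  (X=0, W=0, Z=0, Y=0) weight 2/165
  (X=0, W=0, Z=1, Y=0) weight 2/55
  (X=0, W=2, Z=0, Y=0) weight 2/165
  (X=0, W=2, Z=1, Y=0) weight 2/55
  (X=1, W=1, Z=0, Y=0) weight 4/165
  (X=1, W=1, Z=1, Y=0) weight 4/55
  (X=2, W=0, Z=0, Y=0) weight 1/110
  (X=2, W=0, Z=1, Y=0) weight 3/110
  (X=3, W=0, Z=0, Y=0) weight 2/165
  … 5 more
Group by X:
  weight(X=0) = 16/165
  weight(X=1) = 16/165
  weight(X=2) = 4/55
  weight(X=3) = 16/165
Total weight = 16/165 + 16/165 + 4/55 + 16/165 = 4/11
P(X=0 | obs) = 16/165 / 4/11 = 4/15
P(X=1 | obs) = 16/165 / 4/11 = 4/15
P(X=2 | obs) = 4/55 / 4/11 = 1/5
P(X=3 | obs) = 16/165 / 4/11 = 4/15

P(X = 2 | obs) = 1/5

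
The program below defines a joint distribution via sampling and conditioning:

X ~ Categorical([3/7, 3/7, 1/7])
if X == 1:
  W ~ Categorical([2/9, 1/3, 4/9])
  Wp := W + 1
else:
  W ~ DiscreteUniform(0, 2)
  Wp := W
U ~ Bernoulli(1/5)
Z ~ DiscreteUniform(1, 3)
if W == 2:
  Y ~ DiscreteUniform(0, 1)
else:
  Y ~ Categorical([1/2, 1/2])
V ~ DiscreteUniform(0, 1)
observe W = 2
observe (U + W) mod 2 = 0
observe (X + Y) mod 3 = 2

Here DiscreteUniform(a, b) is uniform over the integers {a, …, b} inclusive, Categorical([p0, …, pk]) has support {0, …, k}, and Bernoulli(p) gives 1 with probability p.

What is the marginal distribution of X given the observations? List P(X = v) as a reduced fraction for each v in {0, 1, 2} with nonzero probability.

P(X=1) = 4/5, P(X=2) = 1/5

Enumerate traces; 12 have nonzero weight after conditioning:
  (X=1, W=2, U=0, Z=1, Y=1, V=0) weight 4/315
  (X=1, W=2, U=0, Z=1, Y=1, V=1) weight 4/315
  (X=1, W=2, U=0, Z=2, Y=1, V=0) weight 4/315
  (X=1, W=2, U=0, Z=2, Y=1, V=1) weight 4/315
  (X=1, W=2, U=0, Z=3, Y=1, V=0) weight 4/315
  (X=1, W=2, U=0, Z=3, Y=1, V=1) weight 4/315
  (X=2, W=2, U=0, Z=1, Y=0, V=0) weight 1/315
  (X=2, W=2, U=0, Z=1, Y=0, V=1) weight 1/315
  … 4 more
Group by X:
  weight(X=1) = 8/105
  weight(X=2) = 2/105
Total weight = 8/105 + 2/105 = 2/21
P(X=1 | obs) = 8/105 / 2/21 = 4/5
P(X=2 | obs) = 2/105 / 2/21 = 1/5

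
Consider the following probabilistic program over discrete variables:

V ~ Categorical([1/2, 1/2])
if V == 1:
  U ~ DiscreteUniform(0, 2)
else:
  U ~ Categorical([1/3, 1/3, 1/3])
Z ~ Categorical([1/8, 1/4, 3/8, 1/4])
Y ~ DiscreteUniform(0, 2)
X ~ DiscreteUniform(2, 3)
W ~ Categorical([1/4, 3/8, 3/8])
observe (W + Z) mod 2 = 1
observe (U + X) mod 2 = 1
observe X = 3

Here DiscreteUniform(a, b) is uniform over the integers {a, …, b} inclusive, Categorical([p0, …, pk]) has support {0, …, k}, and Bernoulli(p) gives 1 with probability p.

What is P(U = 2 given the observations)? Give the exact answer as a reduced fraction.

Enumerate traces; 72 have nonzero weight after conditioning:
  (V=0, U=0, Z=0, Y=0, X=3, W=1) weight 1/768
  (V=0, U=0, Z=0, Y=1, X=3, W=1) weight 1/768
  (V=0, U=0, Z=0, Y=2, X=3, W=1) weight 1/768
  (V=0, U=0, Z=1, Y=0, X=3, W=0) weight 1/576
  (V=0, U=0, Z=1, Y=0, X=3, W=2) weight 1/384
  (V=0, U=0, Z=1, Y=1, X=3, W=0) weight 1/576
  (V=0, U=0, Z=1, Y=1, X=3, W=2) weight 1/384
  (V=0, U=0, Z=1, Y=2, X=3, W=0) weight 1/576
  (V=0, U=2, Z=0, Y=0, X=3, W=1) weight 1/768
  … 63 more
Group by U:
  weight(U=0) = 1/12
  weight(U=2) = 1/12
Total weight = 1/12 + 1/12 = 1/6
P(U=0 | obs) = 1/12 / 1/6 = 1/2
P(U=2 | obs) = 1/12 / 1/6 = 1/2

P(U = 2 | obs) = 1/2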